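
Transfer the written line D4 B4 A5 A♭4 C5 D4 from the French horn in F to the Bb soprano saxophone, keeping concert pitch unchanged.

First find concert pitch: the French horn in F sounds a perfect fifth below written, so D4 B4 A5 A♭4 C5 D4 sounds G3 E4 D5 Db4 F4 G3.
Then write for Bb soprano saxophone: it sounds a major second below written, so the part must be a major second above concert.
G3 → A3
E4 → F#4
D5 → E5
Db4 → Eb4
F4 → G4
G3 → A3

A3 F#4 E5 Eb4 G4 A3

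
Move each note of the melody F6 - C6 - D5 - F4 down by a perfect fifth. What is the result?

Bb5 F5 G4 Bb3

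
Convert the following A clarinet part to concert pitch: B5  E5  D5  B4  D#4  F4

The A clarinet sounds a minor third below written, so transpose each written note down a minor third.
B5 becomes G#5
E5 becomes C#5
D5 becomes B4
B4 becomes G#4
D#4 becomes B#3
F4 becomes D4

G#5 C#5 B4 G#4 B#3 D4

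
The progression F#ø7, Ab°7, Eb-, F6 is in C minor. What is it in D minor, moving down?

G#ø7 Bb°7 F- G6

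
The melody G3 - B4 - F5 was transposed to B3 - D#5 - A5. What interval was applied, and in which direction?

Take the first pair: G3 → B3. G to B spans 3 letter names, so the interval is some kind of third.
G3 to B3 is 4 semitones, which makes it a major third; the second version is higher, so the direction is up.
Checking another pair — F5 → A5 — gives the same interval.

up a major third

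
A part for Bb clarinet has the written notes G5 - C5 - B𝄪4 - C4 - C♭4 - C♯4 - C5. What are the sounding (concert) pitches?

Written C4 on the Bb clarinet sounds as Bb3, a major second lower; apply that shift to every note.
G5 to F5
C5 to Bb4
B##4 to A##4
C4 to Bb3
Cb4 to Bbb3
C#4 to B3
C5 to Bb4

F5 Bb4 A##4 Bb3 Bbb3 B3 Bb4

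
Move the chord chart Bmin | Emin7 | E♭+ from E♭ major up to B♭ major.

E♭ major up to B♭ major is a perfect fifth; each chord root moves by that interval while the quality stays the same.
Bmin: root B up a perfect fifth → F#, giving F#min.
Emin7: root E up a perfect fifth → B, giving Bmin7.
E♭+: root E♭ up a perfect fifth → Bb, giving Bb+.

F#min Bmin7 Bb+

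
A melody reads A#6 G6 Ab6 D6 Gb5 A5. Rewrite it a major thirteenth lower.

C#5 Bb4 Cb5 F4 Bbb3 C4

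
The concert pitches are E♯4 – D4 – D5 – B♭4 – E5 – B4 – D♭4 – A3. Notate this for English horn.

B#4 A4 A5 F5 B5 F#5 Ab4 E4

Written C4 sounds as F3 on the English horn, so concert pitches are written a perfect fifth up.
E#4 → B#4
D4 → A4
D5 → A5
Bb4 → F5
E5 → B5
B4 → F#5
Db4 → Ab4
A3 → E4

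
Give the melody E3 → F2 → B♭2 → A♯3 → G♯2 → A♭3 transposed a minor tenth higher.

G4 Ab3 Db4 C#5 B3 Cb5

E3 up a minor tenth is G4.
A minor tenth up from F2 gives Ab3.
Bb2: a tenth up reaches D, and 15 semitones makes it Db4.
A#3 up a minor tenth is C#5.
A minor tenth up from G#2 gives B3.
A minor tenth up from Ab3 gives Cb5.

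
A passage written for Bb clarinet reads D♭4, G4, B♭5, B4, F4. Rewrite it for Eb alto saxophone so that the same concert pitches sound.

Ab4 D5 F6 F#5 C5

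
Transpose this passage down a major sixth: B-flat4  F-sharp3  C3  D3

Bb4 becomes Db4
F#3 becomes A2
C3 becomes Eb2
D3 becomes F2

Db4 A2 Eb2 F2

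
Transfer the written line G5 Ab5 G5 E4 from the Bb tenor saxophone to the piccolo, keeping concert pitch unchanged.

F3 Gb3 F3 D2

First find concert pitch: the Bb tenor saxophone sounds a major ninth below written, so G5 Ab5 G5 E4 sounds F4 Gb4 F4 D3.
Then write for piccolo: it sounds a perfect octave above written, so the part must be a perfect octave below concert.
F4 → F3
Gb4 → Gb3
F4 → F3
D3 → D2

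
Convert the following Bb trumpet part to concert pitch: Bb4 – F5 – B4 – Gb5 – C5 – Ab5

Written C4 on the Bb trumpet sounds as Bb3, a major second lower; apply that shift to every note.
Bb4 gives Ab4
F5 gives Eb5
B4 gives A4
Gb5 gives Fb5
C5 gives Bb4
Ab5 gives Gb5

Ab4 Eb5 A4 Fb5 Bb4 Gb5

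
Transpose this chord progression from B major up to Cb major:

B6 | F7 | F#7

Cb6 Gbb7 Gb7

B major up to Cb major is a diminished second; each chord root moves by that interval while the quality stays the same.
B6: root B up a diminished second → Cb, giving Cb6.
F7: root F up a diminished second → Gbb, giving Gbb7.
F#7: root F# up a diminished second → Gb, giving Gb7.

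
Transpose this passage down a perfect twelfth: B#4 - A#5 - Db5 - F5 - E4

E#3 D#4 Gb3 Bb3 A2

A perfect twelfth down from B#4 gives E#3.
A#5: a twelfth down reaches D, and 19 semitones makes it D#4.
A perfect twelfth down from Db5 gives Gb3.
F5: a twelfth down reaches B, and 19 semitones makes it Bb3.
E4: a twelfth down reaches A, and 19 semitones makes it A2.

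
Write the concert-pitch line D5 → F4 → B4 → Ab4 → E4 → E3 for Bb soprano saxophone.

E5 G4 C#5 Bb4 F#4 F#3

Written C4 sounds as Bb3 on the Bb soprano saxophone, so concert pitches are written a major second up.
D5 -> E5
F4 -> G4
B4 -> C#5
Ab4 -> Bb4
E4 -> F#4
E3 -> F#3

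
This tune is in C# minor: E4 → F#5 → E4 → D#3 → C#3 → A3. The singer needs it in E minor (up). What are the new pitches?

G4 A5 G4 F#3 E3 C4

C# minor to E minor up is a minor third, so every note moves up by that interval.
E4 gives G4
F#5 gives A5
E4 gives G4
D#3 gives F#3
C#3 gives E3
A3 gives C4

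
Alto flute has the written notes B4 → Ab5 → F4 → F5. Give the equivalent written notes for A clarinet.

A4 Gb5 Eb4 Eb5

First find concert pitch: the alto flute sounds a perfect fourth below written, so B4 Ab5 F4 F5 sounds F#4 Eb5 C4 C5.
Then write for A clarinet: it sounds a minor third below written, so the part must be a minor third above concert.
F#4 → A4
Eb5 → Gb5
C4 → Eb4
C5 → Eb5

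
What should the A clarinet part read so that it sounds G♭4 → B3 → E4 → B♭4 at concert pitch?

The A clarinet sounds a minor third below written, so the written part must be a minor third above concert — transpose each note up.
Gb4 -> Bbb4
B3 -> D4
E4 -> G4
Bb4 -> Db5

Bbb4 D4 G4 Db5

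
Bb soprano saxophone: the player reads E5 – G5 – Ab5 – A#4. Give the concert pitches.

D5 F5 Gb5 G#4

Written C4 on the Bb soprano saxophone sounds as Bb3, a major second lower; apply that shift to every note.
E5 to D5
G5 to F5
Ab5 to Gb5
A#4 to G#4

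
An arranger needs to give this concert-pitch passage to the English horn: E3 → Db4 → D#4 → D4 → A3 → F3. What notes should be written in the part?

B3 Ab4 A#4 A4 E4 C4

The English horn sounds a perfect fifth below written, so the written part must be a perfect fifth above concert — transpose each note up.
E3 -> B3
Db4 -> Ab4
D#4 -> A#4
D4 -> A4
A3 -> E4
F3 -> C4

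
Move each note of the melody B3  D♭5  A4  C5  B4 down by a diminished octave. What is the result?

B#2 D4 A#3 C#4 B#3

B3 → B#2
Db5 → D4
A4 → A#3
C5 → C#4
B4 → B#3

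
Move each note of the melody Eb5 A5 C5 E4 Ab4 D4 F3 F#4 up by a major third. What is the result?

Eb5 up a major third is G5.
A major third up from A5 gives C#6.
C5: a third up reaches E, and 4 semitones makes it E5.
E4 up a major third is G#4.
A major third up from Ab4 gives C5.
D4 up a major third is F#4.
F3 up a major third is A3.
A major third up from F#4 gives A#4.

G5 C#6 E5 G#4 C5 F#4 A3 A#4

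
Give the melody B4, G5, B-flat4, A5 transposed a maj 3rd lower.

G4 Eb5 Gb4 F5

A major third down from B4 gives G4.
G5: a third down reaches E, and 4 semitones makes it Eb5.
A major third down from Bb4 gives Gb4.
A major third down from A5 gives F5.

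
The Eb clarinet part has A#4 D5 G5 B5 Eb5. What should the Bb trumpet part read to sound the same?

First find concert pitch: the Eb clarinet sounds a minor third above written, so A#4 D5 G5 B5 Eb5 sounds C#5 F5 Bb5 D6 Gb5.
Then write for Bb trumpet: it sounds a major second below written, so the part must be a major second above concert.
C#5 → D#5
F5 → G5
Bb5 → C6
D6 → E6
Gb5 → Ab5

D#5 G5 C6 E6 Ab5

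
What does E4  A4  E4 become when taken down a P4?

E4: a fourth down reaches B, and 5 semitones makes it B3.
A4 down a perfect fourth is E4.
E4: a fourth down reaches B, and 5 semitones makes it B3.

B3 E4 B3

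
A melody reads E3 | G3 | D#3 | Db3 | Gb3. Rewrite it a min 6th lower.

A minor sixth down from E3 gives G#2.
A minor sixth down from G3 gives B2.
A minor sixth down from D#3 gives F##2.
Db3: a sixth down reaches F, and 8 semitones makes it F2.
Gb3: a sixth down reaches B, and 8 semitones makes it Bb2.

G#2 B2 F##2 F2 Bb2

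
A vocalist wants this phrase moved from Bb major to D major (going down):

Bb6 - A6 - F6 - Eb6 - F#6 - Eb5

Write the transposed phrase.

D6 C#6 A5 G5 A#5 G4

Bb major to D major down is a minor sixth, so every note moves down by that interval.
Bb6 to D6
A6 to C#6
F6 to A5
Eb6 to G5
F#6 to A#5
Eb5 to G4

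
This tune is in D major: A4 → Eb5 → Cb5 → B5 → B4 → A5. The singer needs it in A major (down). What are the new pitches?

D major to A major down is a perfect fourth, so every note moves down by that interval.
A4 gives E4
Eb5 gives Bb4
Cb5 gives Gb4
B5 gives F#5
B4 gives F#4
A5 gives E5

E4 Bb4 Gb4 F#5 F#4 E5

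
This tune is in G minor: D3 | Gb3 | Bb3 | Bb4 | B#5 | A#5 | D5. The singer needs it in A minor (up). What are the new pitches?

From G up to A is a major second; apply that to each pitch.
D3 → E3
Gb3 → Ab3
Bb3 → C4
Bb4 → C5
B#5 → C##6
A#5 → B#5
D5 → E5

E3 Ab3 C4 C5 C##6 B#5 E5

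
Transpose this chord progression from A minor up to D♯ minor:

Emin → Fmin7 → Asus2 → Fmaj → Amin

A minor up to D♯ minor is an augmented fourth; each chord root moves by that interval while the quality stays the same.
Emin: root E up an augmented fourth → A#, giving A#min.
Fmin7: root F up an augmented fourth → B, giving Bmin7.
Asus2: root A up an augmented fourth → D#, giving D#sus2.
Fmaj: root F up an augmented fourth → B, giving Bmaj.
Amin: root A up an augmented fourth → D#, giving D#min.

A#min Bmin7 D#sus2 Bmaj D#min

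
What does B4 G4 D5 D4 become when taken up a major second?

C#5 A4 E5 E4

B4 up a major second is C#5.
A major second up from G4 gives A4.
D5: a second up reaches E, and 2 semitones makes it E5.
A major second up from D4 gives E4.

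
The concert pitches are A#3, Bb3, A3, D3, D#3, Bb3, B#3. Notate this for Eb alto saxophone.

F##4 G4 F#4 B3 B#3 G4 G##4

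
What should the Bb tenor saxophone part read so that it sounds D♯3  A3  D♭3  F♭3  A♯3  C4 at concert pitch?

E#4 B4 Eb4 Gb4 B#4 D5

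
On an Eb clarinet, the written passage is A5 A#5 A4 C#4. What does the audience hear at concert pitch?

C6 C#6 C5 E4

The Eb clarinet sounds a minor third above written, so transpose each written note up a minor third.
A5 to C6
A#5 to C#6
A4 to C5
C#4 to E4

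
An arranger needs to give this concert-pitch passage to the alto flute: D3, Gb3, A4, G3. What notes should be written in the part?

Written C4 sounds as G3 on the alto flute, so concert pitches are written a perfect fourth up.
D3 to G3
Gb3 to Cb4
A4 to D5
G3 to C4

G3 Cb4 D5 C4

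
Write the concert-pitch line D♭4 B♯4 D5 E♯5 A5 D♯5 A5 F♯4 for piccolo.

The piccolo sounds a perfect octave above written, so the written part must be a perfect octave below concert — transpose each note down.
Db4 -> Db3
B#4 -> B#3
D5 -> D4
E#5 -> E#4
A5 -> A4
D#5 -> D#4
A5 -> A4
F#4 -> F#3

Db3 B#3 D4 E#4 A4 D#4 A4 F#3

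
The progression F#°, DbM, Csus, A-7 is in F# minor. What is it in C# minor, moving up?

C#° AbM Gsus E-7

F# minor up to C# minor is a perfect fifth; each chord root moves by that interval while the quality stays the same.
F#°: root F# up a perfect fifth → C#, giving C#°.
DbM: root Db up a perfect fifth → Ab, giving AbM.
Csus: root C up a perfect fifth → G, giving Gsus.
A-7: root A up a perfect fifth → E, giving E-7.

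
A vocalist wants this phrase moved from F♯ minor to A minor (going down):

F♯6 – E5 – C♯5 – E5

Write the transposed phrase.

F♯ minor to A minor down is a major sixth, so every note moves down by that interval.
F#6 → A5
E5 → G4
C#5 → E4
E5 → G4

A5 G4 E4 G4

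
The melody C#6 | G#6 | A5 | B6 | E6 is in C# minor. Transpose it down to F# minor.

From C# down to F# is a perfect fifth; apply that to each pitch.
C#6 becomes F#5
G#6 becomes C#6
A5 becomes D5
B6 becomes E6
E6 becomes A5

F#5 C#6 D5 E6 A5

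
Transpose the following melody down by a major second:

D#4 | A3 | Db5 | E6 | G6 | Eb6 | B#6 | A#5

C#4 G3 Cb5 D6 F6 Db6 A#6 G#5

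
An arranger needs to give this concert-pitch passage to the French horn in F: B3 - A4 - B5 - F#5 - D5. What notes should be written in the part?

F#4 E5 F#6 C#6 A5

Written C4 sounds as F3 on the French horn in F, so concert pitches are written a perfect fifth up.
B3 → F#4
A4 → E5
B5 → F#6
F#5 → C#6
D5 → A5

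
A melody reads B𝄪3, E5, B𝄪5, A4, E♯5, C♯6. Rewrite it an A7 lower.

B##3 gives C#3
E5 gives Fb4
B##5 gives C#5
A4 gives Bbb3
E#5 gives F4
C#6 gives Db5

C#3 Fb4 C#5 Bbb3 F4 Db5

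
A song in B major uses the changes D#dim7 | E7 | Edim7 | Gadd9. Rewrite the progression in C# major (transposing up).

B major up to C# major is a major second; each chord root moves by that interval while the quality stays the same.
D#dim7: root D# up a major second → E#, giving E#dim7.
E7: root E up a major second → F#, giving F#7.
Edim7: root E up a major second → F#, giving F#dim7.
Gadd9: root G up a major second → A, giving Aadd9.

E#dim7 F#7 F#dim7 Aadd9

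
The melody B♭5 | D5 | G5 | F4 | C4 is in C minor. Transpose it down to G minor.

C minor to G minor down is a perfect fourth, so every note moves down by that interval.
Bb5 -> F5
D5 -> A4
G5 -> D5
F4 -> C4
C4 -> G3

F5 A4 D5 C4 G3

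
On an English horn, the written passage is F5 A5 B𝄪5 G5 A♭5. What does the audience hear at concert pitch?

Bb4 D5 E##5 C5 Db5

The English horn sounds a perfect fifth below written, so transpose each written note down a perfect fifth.
F5 becomes Bb4
A5 becomes D5
B##5 becomes E##5
G5 becomes C5
Ab5 becomes Db5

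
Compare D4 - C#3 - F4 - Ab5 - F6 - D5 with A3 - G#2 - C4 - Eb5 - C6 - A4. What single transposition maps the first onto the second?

down a perfect fourth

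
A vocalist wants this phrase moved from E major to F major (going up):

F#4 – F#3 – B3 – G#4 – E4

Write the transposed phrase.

G4 G3 C4 A4 F4

From E up to F is a minor second; apply that to each pitch.
F#4 to G4
F#3 to G3
B3 to C4
G#4 to A4
E4 to F4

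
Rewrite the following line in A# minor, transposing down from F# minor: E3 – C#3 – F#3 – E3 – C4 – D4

F# minor to A# minor down is a minor sixth, so every note moves down by that interval.
E3 becomes G#2
C#3 becomes E#2
F#3 becomes A#2
E3 becomes G#2
C4 becomes E3
D4 becomes F#3

G#2 E#2 A#2 G#2 E3 F#3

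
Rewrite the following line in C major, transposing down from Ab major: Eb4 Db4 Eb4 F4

G3 F3 G3 A3

From Ab down to C is a minor sixth; apply that to each pitch.
Eb4 -> G3
Db4 -> F3
Eb4 -> G3
F4 -> A3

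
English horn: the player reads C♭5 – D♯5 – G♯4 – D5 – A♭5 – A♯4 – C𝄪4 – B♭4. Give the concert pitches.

The English horn sounds a perfect fifth below written, so transpose each written note down a perfect fifth.
Cb5 → Fb4
D#5 → G#4
G#4 → C#4
D5 → G4
Ab5 → Db5
A#4 → D#4
C##4 → F##3
Bb4 → Eb4

Fb4 G#4 C#4 G4 Db5 D#4 F##3 Eb4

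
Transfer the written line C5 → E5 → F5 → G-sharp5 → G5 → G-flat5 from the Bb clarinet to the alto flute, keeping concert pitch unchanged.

Eb5 G5 Ab5 B5 Bb5 Bbb5

First find concert pitch: the Bb clarinet sounds a major second below written, so C5 E5 F5 G-sharp5 G5 G-flat5 sounds Bb4 D5 Eb5 F#5 F5 Fb5.
Then write for alto flute: it sounds a perfect fourth below written, so the part must be a perfect fourth above concert.
Bb4 → Eb5
D5 → G5
Eb5 → Ab5
F#5 → B5
F5 → Bb5
Fb5 → Bbb5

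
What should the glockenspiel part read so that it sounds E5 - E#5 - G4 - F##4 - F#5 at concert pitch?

E3 E#3 G2 F##2 F#3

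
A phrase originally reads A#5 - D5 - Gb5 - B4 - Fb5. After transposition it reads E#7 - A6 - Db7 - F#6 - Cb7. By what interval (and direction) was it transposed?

up a perfect twelfth

Take the first pair: A#5 → E#7. A to E spans 12 letter names, so the interval is some kind of twelfth.
A#5 to E#7 is 19 semitones, which makes it a perfect twelfth; the second version is higher, so the direction is up.
Checking another pair — Fb5 → Cb7 — gives the same interval.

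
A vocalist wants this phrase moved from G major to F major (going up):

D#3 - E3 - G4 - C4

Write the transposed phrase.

From G up to F is a minor seventh; apply that to each pitch.
D#3 gives C#4
E3 gives D4
G4 gives F5
C4 gives Bb4

C#4 D4 F5 Bb4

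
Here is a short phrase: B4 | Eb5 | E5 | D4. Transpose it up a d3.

Db5 Gbb5 Gb5 Fb4

B4 to Db5
Eb5 to Gbb5
E5 to Gb5
D4 to Fb4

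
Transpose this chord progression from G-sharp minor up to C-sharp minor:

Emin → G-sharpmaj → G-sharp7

Amin C#maj C#7

G-sharp minor up to C-sharp minor is a perfect fourth; each chord root moves by that interval while the quality stays the same.
Emin: root E up a perfect fourth → A, giving Amin.
G-sharpmaj: root G-sharp up a perfect fourth → C#, giving C#maj.
G-sharp7: root G-sharp up a perfect fourth → C#, giving C#7.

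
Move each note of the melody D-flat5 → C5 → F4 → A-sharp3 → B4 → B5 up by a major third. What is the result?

Db5: a third up reaches F, and 4 semitones makes it F5.
A major third up from C5 gives E5.
F4: a third up reaches A, and 4 semitones makes it A4.
A#3: a third up reaches C, and 4 semitones makes it C##4.
A major third up from B4 gives D#5.
B5 up a major third is D#6.

F5 E5 A4 C##4 D#5 D#6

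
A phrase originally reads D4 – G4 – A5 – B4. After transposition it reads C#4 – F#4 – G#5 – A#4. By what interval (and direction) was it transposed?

down a minor second

From D4 to C#4 is 2 letter names — a second of some quality.
C#4 to D4 is 1 semitone, which makes it a minor second; the second version is lower, so the direction is down.
Checking another pair — B4 → A#4 — gives the same interval.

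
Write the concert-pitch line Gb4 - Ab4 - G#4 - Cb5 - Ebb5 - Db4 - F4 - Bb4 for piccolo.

Gb3 Ab3 G#3 Cb4 Ebb4 Db3 F3 Bb3

Written C4 sounds as C5 on the piccolo, so concert pitches are written a perfect octave down.
Gb4 → Gb3
Ab4 → Ab3
G#4 → G#3
Cb5 → Cb4
Ebb5 → Ebb4
Db4 → Db3
F4 → F3
Bb4 → Bb3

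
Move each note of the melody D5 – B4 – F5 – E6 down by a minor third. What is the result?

A minor third down from D5 gives B4.
A minor third down from B4 gives G#4.
F5: a third down reaches D, and 3 semitones makes it D5.
A minor third down from E6 gives C#6.

B4 G#4 D5 C#6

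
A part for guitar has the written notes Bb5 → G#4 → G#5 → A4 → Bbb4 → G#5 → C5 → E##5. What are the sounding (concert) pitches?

Written C4 on the guitar sounds as C3, a perfect octave lower; apply that shift to every note.
Bb5 -> Bb4
G#4 -> G#3
G#5 -> G#4
A4 -> A3
Bbb4 -> Bbb3
G#5 -> G#4
C5 -> C4
E##5 -> E##4

Bb4 G#3 G#4 A3 Bbb3 G#4 C4 E##4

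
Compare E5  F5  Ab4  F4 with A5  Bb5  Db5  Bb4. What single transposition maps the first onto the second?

up a perfect fourth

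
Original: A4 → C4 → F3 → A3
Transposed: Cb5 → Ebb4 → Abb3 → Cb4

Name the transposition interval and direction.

up a diminished third

From A4 to Cb5 is 3 letter names — a third of some quality.
A4 to Cb5 is 2 semitones, which makes it a diminished third; the second version is higher, so the direction is up.
Checking another pair — A3 → Cb4 — gives the same interval.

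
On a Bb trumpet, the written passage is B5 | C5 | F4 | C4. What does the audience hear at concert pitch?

A5 Bb4 Eb4 Bb3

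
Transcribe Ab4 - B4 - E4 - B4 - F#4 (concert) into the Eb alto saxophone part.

The Eb alto saxophone sounds a major sixth below written, so the written part must be a major sixth above concert — transpose each note up.
Ab4 → F5
B4 → G#5
E4 → C#5
B4 → G#5
F#4 → D#5

F5 G#5 C#5 G#5 D#5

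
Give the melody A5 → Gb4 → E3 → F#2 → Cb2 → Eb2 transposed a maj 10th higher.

C#7 Bb5 G#4 A#3 Eb3 G3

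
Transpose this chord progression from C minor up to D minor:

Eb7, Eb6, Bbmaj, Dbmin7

F7 F6 Cmaj Ebmin7

C minor up to D minor is a major second; each chord root moves by that interval while the quality stays the same.
Eb7: root Eb up a major second → F, giving F7.
Eb6: root Eb up a major second → F, giving F6.
Bbmaj: root Bb up a major second → C, giving Cmaj.
Dbmin7: root Db up a major second → Eb, giving Ebmin7.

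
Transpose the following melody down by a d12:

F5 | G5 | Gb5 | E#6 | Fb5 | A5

B3 C#4 C4 A##4 Bb3 D#4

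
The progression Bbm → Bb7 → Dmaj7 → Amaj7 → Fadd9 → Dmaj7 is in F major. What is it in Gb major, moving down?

Cbm Cb7 Ebmaj7 Bbmaj7 Gbadd9 Ebmaj7

F major down to Gb major is a major seventh; each chord root moves by that interval while the quality stays the same.
Bbm: root Bb down a major seventh → Cb, giving Cbm.
Bb7: root Bb down a major seventh → Cb, giving Cb7.
Dmaj7: root D down a major seventh → Eb, giving Ebmaj7.
Amaj7: root A down a major seventh → Bb, giving Bbmaj7.
Fadd9: root F down a major seventh → Gb, giving Gbadd9.
Dmaj7: root D down a major seventh → Eb, giving Ebmaj7.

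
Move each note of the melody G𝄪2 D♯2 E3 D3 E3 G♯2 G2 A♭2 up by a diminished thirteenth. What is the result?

G##2 to E4
D#2 to Bb3
E3 to Cb5
D3 to Bbb4
E3 to Cb5
G#2 to Eb4
G2 to Ebb4
Ab2 to Fbb4

E4 Bb3 Cb5 Bbb4 Cb5 Eb4 Ebb4 Fbb4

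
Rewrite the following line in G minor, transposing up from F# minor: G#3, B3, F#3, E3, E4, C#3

A3 C4 G3 F3 F4 D3

From F# up to G is a minor second; apply that to each pitch.
G#3 becomes A3
B3 becomes C4
F#3 becomes G3
E3 becomes F3
E4 becomes F4
C#3 becomes D3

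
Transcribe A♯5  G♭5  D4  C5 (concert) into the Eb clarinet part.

Written C4 sounds as Eb4 on the Eb clarinet, so concert pitches are written a minor third down.
A#5 → F##5
Gb5 → Eb5
D4 → B3
C5 → A4

F##5 Eb5 B3 A4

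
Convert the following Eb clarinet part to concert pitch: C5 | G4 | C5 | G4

The Eb clarinet sounds a minor third above written, so transpose each written note up a minor third.
C5 gives Eb5
G4 gives Bb4
C5 gives Eb5
G4 gives Bb4

Eb5 Bb4 Eb5 Bb4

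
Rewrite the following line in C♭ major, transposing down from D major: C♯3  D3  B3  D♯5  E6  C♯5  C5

Bb2 Cb3 Ab3 C5 Db6 Bb4 Bbb4

From D down to C♭ is an augmented second; apply that to each pitch.
C#3 becomes Bb2
D3 becomes Cb3
B3 becomes Ab3
D#5 becomes C5
E6 becomes Db6
C#5 becomes Bb4
C5 becomes Bbb4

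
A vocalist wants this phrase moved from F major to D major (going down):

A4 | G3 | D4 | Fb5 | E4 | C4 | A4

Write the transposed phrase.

From F down to D is a minor third; apply that to each pitch.
A4 → F#4
G3 → E3
D4 → B3
Fb5 → Db5
E4 → C#4
C4 → A3
A4 → F#4

F#4 E3 B3 Db5 C#4 A3 F#4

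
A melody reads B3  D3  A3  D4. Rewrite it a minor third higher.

D4 F3 C4 F4

A minor third up from B3 gives D4.
D3: a third up reaches F, and 3 semitones makes it F3.
A minor third up from A3 gives C4.
A minor third up from D4 gives F4.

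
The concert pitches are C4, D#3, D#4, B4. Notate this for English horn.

The English horn sounds a perfect fifth below written, so the written part must be a perfect fifth above concert — transpose each note up.
C4 becomes G4
D#3 becomes A#3
D#4 becomes A#4
B4 becomes F#5

G4 A#3 A#4 F#5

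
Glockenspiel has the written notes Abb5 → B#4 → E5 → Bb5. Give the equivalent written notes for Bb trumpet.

Bbb7 C##7 F#7 C8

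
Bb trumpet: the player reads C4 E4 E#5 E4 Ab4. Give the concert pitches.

Bb3 D4 D#5 D4 Gb4

The Bb trumpet sounds a major second below written, so transpose each written note down a major second.
C4 becomes Bb3
E4 becomes D4
E#5 becomes D#5
E4 becomes D4
Ab4 becomes Gb4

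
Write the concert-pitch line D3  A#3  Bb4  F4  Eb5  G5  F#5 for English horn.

A3 E#4 F5 C5 Bb5 D6 C#6

Written C4 sounds as F3 on the English horn, so concert pitches are written a perfect fifth up.
D3 becomes A3
A#3 becomes E#4
Bb4 becomes F5
F4 becomes C5
Eb5 becomes Bb5
G5 becomes D6
F#5 becomes C#6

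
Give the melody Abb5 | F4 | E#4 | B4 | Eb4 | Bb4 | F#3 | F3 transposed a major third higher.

Abb5 up a major third is Cb6.
F4 up a major third is A4.
A major third up from E#4 gives G##4.
B4 up a major third is D#5.
A major third up from Eb4 gives G4.
Bb4: a third up reaches D, and 4 semitones makes it D5.
F#3: a third up reaches A, and 4 semitones makes it A#3.
F3 up a major third is A3.

Cb6 A4 G##4 D#5 G4 D5 A#3 A3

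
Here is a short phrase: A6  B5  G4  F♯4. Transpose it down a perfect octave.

A6 down a perfect octave is A5.
B5: an octave down reaches B, and 12 semitones makes it B4.
G4: an octave down reaches G, and 12 semitones makes it G3.
F#4 down a perfect octave is F#3.

A5 B4 G3 F#3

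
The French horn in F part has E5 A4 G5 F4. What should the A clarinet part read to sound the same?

C5 F4 Eb5 Db4

First find concert pitch: the French horn in F sounds a perfect fifth below written, so E5 A4 G5 F4 sounds A4 D4 C5 Bb3.
Then write for A clarinet: it sounds a minor third below written, so the part must be a minor third above concert.
A4 → C5
D4 → F4
C5 → Eb5
Bb3 → Db4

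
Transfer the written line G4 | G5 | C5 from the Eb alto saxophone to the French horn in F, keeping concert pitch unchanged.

F4 F5 Bb4

First find concert pitch: the Eb alto saxophone sounds a major sixth below written, so G4 G5 C5 sounds Bb3 Bb4 Eb4.
Then write for French horn in F: it sounds a perfect fifth below written, so the part must be a perfect fifth above concert.
Bb3 → F4
Bb4 → F5
Eb4 → Bb4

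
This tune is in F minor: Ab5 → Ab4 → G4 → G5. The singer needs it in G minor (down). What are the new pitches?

Bb4 Bb3 A3 A4

F minor to G minor down is a minor seventh, so every note moves down by that interval.
Ab5 to Bb4
Ab4 to Bb3
G4 to A3
G5 to A4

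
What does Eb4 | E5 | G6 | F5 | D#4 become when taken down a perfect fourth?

Bb3 B4 D6 C5 A#3

Eb4 down a perfect fourth is Bb3.
E5: a fourth down reaches B, and 5 semitones makes it B4.
G6: a fourth down reaches D, and 5 semitones makes it D6.
F5: a fourth down reaches C, and 5 semitones makes it C5.
D#4: a fourth down reaches A, and 5 semitones makes it A#3.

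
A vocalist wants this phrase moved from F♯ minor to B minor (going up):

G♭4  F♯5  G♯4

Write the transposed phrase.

From F♯ up to B is a perfect fourth; apply that to each pitch.
Gb4 gives Cb5
F#5 gives B5
G#4 gives C#5

Cb5 B5 C#5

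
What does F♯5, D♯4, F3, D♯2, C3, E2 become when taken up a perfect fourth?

B5 G#4 Bb3 G#2 F3 A2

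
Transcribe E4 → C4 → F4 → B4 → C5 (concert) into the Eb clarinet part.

Written C4 sounds as Eb4 on the Eb clarinet, so concert pitches are written a minor third down.
E4 to C#4
C4 to A3
F4 to D4
B4 to G#4
C5 to A4

C#4 A3 D4 G#4 A4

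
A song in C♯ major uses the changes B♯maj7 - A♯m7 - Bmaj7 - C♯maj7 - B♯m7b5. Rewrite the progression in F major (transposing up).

Emaj7 Dm7 Ebmaj7 Fmaj7 Em7b5

C♯ major up to F major is a diminished fourth; each chord root moves by that interval while the quality stays the same.
B♯maj7: root B♯ up a diminished fourth → E, giving Emaj7.
A♯m7: root A♯ up a diminished fourth → D, giving Dm7.
Bmaj7: root B up a diminished fourth → Eb, giving Ebmaj7.
C♯maj7: root C♯ up a diminished fourth → F, giving Fmaj7.
B♯m7b5: root B♯ up a diminished fourth → E, giving Em7b5.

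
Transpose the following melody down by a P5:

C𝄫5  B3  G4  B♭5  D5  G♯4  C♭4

Fbb4 E3 C4 Eb5 G4 C#4 Fb3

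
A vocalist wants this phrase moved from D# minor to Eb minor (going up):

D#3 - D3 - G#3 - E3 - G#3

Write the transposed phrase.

From D# up to Eb is a diminished second; apply that to each pitch.
D#3 gives Eb3
D3 gives Ebb3
G#3 gives Ab3
E3 gives Fb3
G#3 gives Ab3

Eb3 Ebb3 Ab3 Fb3 Ab3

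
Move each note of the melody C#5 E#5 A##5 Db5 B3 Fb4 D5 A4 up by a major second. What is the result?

D#5 F##5 B##5 Eb5 C#4 Gb4 E5 B4

C#5 to D#5
E#5 to F##5
A##5 to B##5
Db5 to Eb5
B3 to C#4
Fb4 to Gb4
D5 to E5
A4 to B4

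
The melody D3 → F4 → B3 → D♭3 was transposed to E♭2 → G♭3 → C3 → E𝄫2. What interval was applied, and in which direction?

down a major seventh

From D3 to Eb2 is 7 letter names — a seventh of some quality.
Eb2 to D3 is 11 semitones, which makes it a major seventh; the second version is lower, so the direction is down.
Checking another pair — Db3 → Ebb2 — gives the same interval.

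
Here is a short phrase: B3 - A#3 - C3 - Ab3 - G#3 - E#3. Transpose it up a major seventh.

A#4 G##4 B3 G4 F##4 D##4

B3 to A#4
A#3 to G##4
C3 to B3
Ab3 to G4
G#3 to F##4
E#3 to D##4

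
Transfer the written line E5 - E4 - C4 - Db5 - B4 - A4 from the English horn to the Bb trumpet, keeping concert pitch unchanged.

B4 B3 G3 Ab4 F#4 E4

First find concert pitch: the English horn sounds a perfect fifth below written, so E5 E4 C4 Db5 B4 A4 sounds A4 A3 F3 Gb4 E4 D4.
Then write for Bb trumpet: it sounds a major second below written, so the part must be a major second above concert.
A4 → B4
A3 → B3
F3 → G3
Gb4 → Ab4
E4 → F#4
D4 → E4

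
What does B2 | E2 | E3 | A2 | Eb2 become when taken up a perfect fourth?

E3 A2 A3 D3 Ab2

A perfect fourth up from B2 gives E3.
E2: a fourth up reaches A, and 5 semitones makes it A2.
E3 up a perfect fourth is A3.
A perfect fourth up from A2 gives D3.
Eb2 up a perfect fourth is Ab2.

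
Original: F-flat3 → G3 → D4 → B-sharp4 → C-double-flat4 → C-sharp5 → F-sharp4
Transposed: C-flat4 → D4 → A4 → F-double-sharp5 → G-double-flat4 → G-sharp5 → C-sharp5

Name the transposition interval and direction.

up a perfect fifth

From Fb3 to Cb4 is 5 letter names — a fifth of some quality.
Fb3 to Cb4 is 7 semitones, which makes it a perfect fifth; the second version is higher, so the direction is up.
Checking another pair — F#4 → C#5 — gives the same interval.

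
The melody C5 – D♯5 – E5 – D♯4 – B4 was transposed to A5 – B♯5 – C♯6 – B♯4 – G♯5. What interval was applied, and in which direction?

up a major sixth

Take the first pair: C5 → A5. C to A spans 6 letter names, so the interval is some kind of sixth.
C5 to A5 is 9 semitones, which makes it a major sixth; the second version is higher, so the direction is up.
Checking another pair — B4 → G#5 — gives the same interval.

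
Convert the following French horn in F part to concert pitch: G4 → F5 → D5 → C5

C4 Bb4 G4 F4

Written C4 on the French horn in F sounds as F3, a perfect fifth lower; apply that shift to every note.
G4 becomes C4
F5 becomes Bb4
D5 becomes G4
C5 becomes F4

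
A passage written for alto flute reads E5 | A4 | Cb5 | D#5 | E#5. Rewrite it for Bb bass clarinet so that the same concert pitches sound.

First find concert pitch: the alto flute sounds a perfect fourth below written, so E5 A4 Cb5 D#5 E#5 sounds B4 E4 Gb4 A#4 B#4.
Then write for Bb bass clarinet: it sounds a major ninth below written, so the part must be a major ninth above concert.
B4 → C#6
E4 → F#5
Gb4 → Ab5
A#4 → B#5
B#4 → C##6

C#6 F#5 Ab5 B#5 C##6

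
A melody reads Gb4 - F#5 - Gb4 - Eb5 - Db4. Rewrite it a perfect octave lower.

A perfect octave down from Gb4 gives Gb3.
F#5: an octave down reaches F, and 12 semitones makes it F#4.
Gb4: an octave down reaches G, and 12 semitones makes it Gb3.
Eb5 down a perfect octave is Eb4.
Db4: an octave down reaches D, and 12 semitones makes it Db3.

Gb3 F#4 Gb3 Eb4 Db3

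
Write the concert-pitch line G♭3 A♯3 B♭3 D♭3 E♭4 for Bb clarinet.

Ab3 B#3 C4 Eb3 F4

The Bb clarinet sounds a major second below written, so the written part must be a major second above concert — transpose each note up.
Gb3 gives Ab3
A#3 gives B#3
Bb3 gives C4
Db3 gives Eb3
Eb4 gives F4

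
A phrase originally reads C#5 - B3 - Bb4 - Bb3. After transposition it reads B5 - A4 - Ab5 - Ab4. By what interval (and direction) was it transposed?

up a minor seventh

From C#5 to B5 is 7 letter names — a seventh of some quality.
C#5 to B5 is 10 semitones, which makes it a minor seventh; the second version is higher, so the direction is up.
Checking another pair — Bb3 → Ab4 — gives the same interval.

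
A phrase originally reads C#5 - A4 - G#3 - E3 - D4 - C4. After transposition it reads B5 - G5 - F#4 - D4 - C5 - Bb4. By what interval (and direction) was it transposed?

up a minor seventh

From C#5 to B5 is 7 letter names — a seventh of some quality.
C#5 to B5 is 10 semitones, which makes it a minor seventh; the second version is higher, so the direction is up.
Checking another pair — C4 → Bb4 — gives the same interval.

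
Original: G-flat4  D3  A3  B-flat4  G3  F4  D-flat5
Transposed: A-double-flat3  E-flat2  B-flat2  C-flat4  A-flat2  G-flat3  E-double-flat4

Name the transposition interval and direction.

From Gb4 to Abb3 is 7 letter names — a seventh of some quality.
Abb3 to Gb4 is 11 semitones, which makes it a major seventh; the second version is lower, so the direction is down.
Checking another pair — Db5 → Ebb4 — gives the same interval.

down a major seventh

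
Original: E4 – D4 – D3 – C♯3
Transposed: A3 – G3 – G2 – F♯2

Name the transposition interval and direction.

From E4 to A3 is 5 letter names — a fifth of some quality.
A3 to E4 is 7 semitones, which makes it a perfect fifth; the second version is lower, so the direction is down.
Checking another pair — C#3 → F#2 — gives the same interval.

down a perfect fifth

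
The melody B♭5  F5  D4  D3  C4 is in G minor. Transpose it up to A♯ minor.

G minor to A♯ minor up is an augmented second, so every note moves up by that interval.
Bb5 becomes C#6
F5 becomes G#5
D4 becomes E#4
D3 becomes E#3
C4 becomes D#4

C#6 G#5 E#4 E#3 D#4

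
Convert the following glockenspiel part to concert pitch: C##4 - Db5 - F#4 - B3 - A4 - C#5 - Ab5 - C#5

The glockenspiel sounds a perfect fifteenth above written, so transpose each written note up a perfect fifteenth.
C##4 becomes C##6
Db5 becomes Db7
F#4 becomes F#6
B3 becomes B5
A4 becomes A6
C#5 becomes C#7
Ab5 becomes Ab7
C#5 becomes C#7

C##6 Db7 F#6 B5 A6 C#7 Ab7 C#7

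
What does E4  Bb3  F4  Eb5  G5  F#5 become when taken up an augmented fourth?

A#4 E4 B4 A5 C#6 B#5

E4 up an augmented fourth is A#4.
Bb3 up an augmented fourth is E4.
F4 up an augmented fourth is B4.
Eb5: a fourth up reaches A, and 6 semitones makes it A5.
G5: a fourth up reaches C, and 6 semitones makes it C#6.
F#5: a fourth up reaches B, and 6 semitones makes it B#5.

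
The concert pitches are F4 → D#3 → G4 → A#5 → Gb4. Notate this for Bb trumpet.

G4 E#3 A4 B#5 Ab4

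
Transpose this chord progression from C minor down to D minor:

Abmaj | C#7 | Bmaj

Bbmaj D#7 C#maj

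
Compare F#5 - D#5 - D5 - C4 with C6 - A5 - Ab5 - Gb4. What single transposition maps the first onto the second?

Take the first pair: F#5 → C6. F to C spans 5 letter names, so the interval is some kind of fifth.
F#5 to C6 is 6 semitones, which makes it a diminished fifth; the second version is higher, so the direction is up.
Checking another pair — C4 → Gb4 — gives the same interval.

up a diminished fifth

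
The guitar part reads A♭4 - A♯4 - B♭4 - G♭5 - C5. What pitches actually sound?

Ab3 A#3 Bb3 Gb4 C4

The guitar sounds a perfect octave below written, so transpose each written note down a perfect octave.
Ab4 becomes Ab3
A#4 becomes A#3
Bb4 becomes Bb3
Gb5 becomes Gb4
C5 becomes C4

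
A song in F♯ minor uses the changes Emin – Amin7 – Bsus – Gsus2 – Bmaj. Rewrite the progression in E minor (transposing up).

F♯ minor up to E minor is a minor seventh; each chord root moves by that interval while the quality stays the same.
Emin: root E up a minor seventh → D, giving Dmin.
Amin7: root A up a minor seventh → G, giving Gmin7.
Bsus: root B up a minor seventh → A, giving Asus.
Gsus2: root G up a minor seventh → F, giving Fsus2.
Bmaj: root B up a minor seventh → A, giving Amaj.

Dmin Gmin7 Asus Fsus2 Amaj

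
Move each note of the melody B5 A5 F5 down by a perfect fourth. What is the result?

B5 -> F#5
A5 -> E5
F5 -> C5

F#5 E5 C5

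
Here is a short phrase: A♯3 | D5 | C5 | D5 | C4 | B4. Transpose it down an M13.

C#2 F3 Eb3 F3 Eb2 D3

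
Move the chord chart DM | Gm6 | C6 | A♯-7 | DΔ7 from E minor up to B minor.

AM Dm6 G6 E#-7 AΔ7

E minor up to B minor is a perfect fifth; each chord root moves by that interval while the quality stays the same.
DM: root D up a perfect fifth → A, giving AM.
Gm6: root G up a perfect fifth → D, giving Dm6.
C6: root C up a perfect fifth → G, giving G6.
A♯-7: root A♯ up a perfect fifth → E#, giving E#-7.
DΔ7: root D up a perfect fifth → A, giving AΔ7.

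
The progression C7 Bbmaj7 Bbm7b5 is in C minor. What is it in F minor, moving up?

F7 Ebmaj7 Ebm7b5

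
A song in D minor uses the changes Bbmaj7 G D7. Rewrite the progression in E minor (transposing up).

Cmaj7 A E7

D minor up to E minor is a major second; each chord root moves by that interval while the quality stays the same.
Bbmaj7: root Bb up a major second → C, giving Cmaj7.
G: root G up a major second → A, giving A.
D7: root D up a major second → E, giving E7.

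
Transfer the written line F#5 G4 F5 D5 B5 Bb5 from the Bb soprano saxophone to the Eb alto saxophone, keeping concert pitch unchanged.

C#6 D5 C6 A5 F#6 F6

First find concert pitch: the Bb soprano saxophone sounds a major second below written, so F#5 G4 F5 D5 B5 Bb5 sounds E5 F4 Eb5 C5 A5 Ab5.
Then write for Eb alto saxophone: it sounds a major sixth below written, so the part must be a major sixth above concert.
E5 → C#6
F4 → D5
Eb5 → C6
C5 → A5
A5 → F#6
Ab5 → F6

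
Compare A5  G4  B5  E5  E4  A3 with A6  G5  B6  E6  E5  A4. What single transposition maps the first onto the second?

From A5 to A6 is 8 letter names — an octave of some quality.
A5 to A6 is 12 semitones, which makes it a perfect octave; the second version is higher, so the direction is up.
Checking another pair — A3 → A4 — gives the same interval.

up a perfect octave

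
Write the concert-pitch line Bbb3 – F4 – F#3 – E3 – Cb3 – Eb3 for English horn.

Written C4 sounds as F3 on the English horn, so concert pitches are written a perfect fifth up.
Bbb3 → Fb4
F4 → C5
F#3 → C#4
E3 → B3
Cb3 → Gb3
Eb3 → Bb3

Fb4 C5 C#4 B3 Gb3 Bb3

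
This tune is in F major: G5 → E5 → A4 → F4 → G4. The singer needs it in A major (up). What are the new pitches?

B5 G#5 C#5 A4 B4

F major to A major up is a major third, so every note moves up by that interval.
G5 -> B5
E5 -> G#5
A4 -> C#5
F4 -> A4
G4 -> B4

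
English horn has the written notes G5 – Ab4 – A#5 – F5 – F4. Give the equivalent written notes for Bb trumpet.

D5 Eb4 E#5 C5 C4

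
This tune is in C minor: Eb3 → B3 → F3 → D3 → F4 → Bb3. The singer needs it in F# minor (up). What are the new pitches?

A3 E#4 B3 G#3 B4 E4

From C up to F# is an augmented fourth; apply that to each pitch.
Eb3 gives A3
B3 gives E#4
F3 gives B3
D3 gives G#3
F4 gives B4
Bb3 gives E4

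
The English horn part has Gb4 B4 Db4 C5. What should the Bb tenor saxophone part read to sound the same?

Db5 F#5 Ab4 G5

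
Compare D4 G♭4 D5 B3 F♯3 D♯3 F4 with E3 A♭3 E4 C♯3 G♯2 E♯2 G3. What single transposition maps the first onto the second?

Take the first pair: D4 → E3. D to E spans 7 letter names, so the interval is some kind of seventh.
E3 to D4 is 10 semitones, which makes it a minor seventh; the second version is lower, so the direction is down.
Checking another pair — F4 → G3 — gives the same interval.

down a minor seventh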